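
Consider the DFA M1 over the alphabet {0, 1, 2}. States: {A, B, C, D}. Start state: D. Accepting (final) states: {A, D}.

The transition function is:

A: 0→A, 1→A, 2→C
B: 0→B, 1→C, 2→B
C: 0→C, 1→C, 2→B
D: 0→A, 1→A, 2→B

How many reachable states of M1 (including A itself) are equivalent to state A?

2

P0 = {A,D} | {B,C}.
The partition is now stable with 2 blocks: {A,D} | {B,C}.
The equivalence class containing A is {A,D}, of size 2.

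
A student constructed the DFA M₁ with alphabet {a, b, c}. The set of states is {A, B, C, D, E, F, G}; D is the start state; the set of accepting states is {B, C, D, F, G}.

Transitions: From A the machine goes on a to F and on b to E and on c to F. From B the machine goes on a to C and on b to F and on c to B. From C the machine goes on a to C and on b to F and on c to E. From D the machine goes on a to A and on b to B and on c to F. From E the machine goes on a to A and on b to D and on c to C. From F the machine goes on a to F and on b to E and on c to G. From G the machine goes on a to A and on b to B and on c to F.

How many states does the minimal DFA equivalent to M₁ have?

6

Start with accepting vs non-accepting: {B,C,D,F,G} | {A,E}.
On input a, block {B,C,D,F,G} splits into {B,C,F} and {D,G}.
Split {B,C,F} by δ(·,b) → {B,C} and {F}.
Split {B,C} by δ(·,c) → {B} and {C}.
Refine {A,E} on symbol a: members go to different blocks, giving {A} and {E}.
Stable partition: {B} | {A} | {D,G} | {F} | {C} | {E} — 6 equivalence classes.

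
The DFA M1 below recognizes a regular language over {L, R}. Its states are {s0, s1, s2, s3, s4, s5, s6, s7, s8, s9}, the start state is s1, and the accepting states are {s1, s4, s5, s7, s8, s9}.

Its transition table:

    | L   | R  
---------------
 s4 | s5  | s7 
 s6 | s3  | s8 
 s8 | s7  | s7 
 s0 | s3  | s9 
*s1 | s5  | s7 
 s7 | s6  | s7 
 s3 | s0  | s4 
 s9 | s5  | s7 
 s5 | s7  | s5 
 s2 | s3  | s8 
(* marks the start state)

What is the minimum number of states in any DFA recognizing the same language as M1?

6

States {s2} cannot be reached from the start state, so discard them.
Initial partition by acceptance: {s1,s4,s5,s7,s8,s9} | {s0,s3,s6}.
On input L, block {s1,s4,s5,s7,s8,s9} splits into {s1,s4,s5,s8,s9} and {s7}.
Split {s1,s4,s5,s8,s9} by δ(·,L) → {s1,s4,s9} and {s5,s8}.
Refine {s0,s3,s6} on symbol R: members go to different blocks, giving {s0,s3} and {s6}.
Split {s5,s8} by δ(·,R) → {s5} and {s8}.
The partition is now stable with 6 blocks: {s1,s4,s9} | {s0,s3} | {s7} | {s5} | {s6} | {s8}.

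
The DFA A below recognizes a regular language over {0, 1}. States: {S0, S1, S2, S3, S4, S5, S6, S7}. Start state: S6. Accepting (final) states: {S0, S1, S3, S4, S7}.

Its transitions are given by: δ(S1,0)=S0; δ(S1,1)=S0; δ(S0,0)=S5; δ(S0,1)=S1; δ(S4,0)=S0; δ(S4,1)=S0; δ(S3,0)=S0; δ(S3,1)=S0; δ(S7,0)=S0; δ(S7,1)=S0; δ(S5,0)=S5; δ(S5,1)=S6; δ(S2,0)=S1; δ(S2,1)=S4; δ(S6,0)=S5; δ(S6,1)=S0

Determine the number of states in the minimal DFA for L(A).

4

States {S2,S3,S4,S7} cannot be reached from the start state, so discard them.
P0 = {S0,S1} | {S5,S6}.
Refine {S0,S1} on symbol 0: members go to different blocks, giving {S0} and {S1}.
Refine {S5,S6} on symbol 1: members go to different blocks, giving {S5} and {S6}.
Stable partition: {S0} | {S5} | {S1} | {S6} — 4 equivalence classes.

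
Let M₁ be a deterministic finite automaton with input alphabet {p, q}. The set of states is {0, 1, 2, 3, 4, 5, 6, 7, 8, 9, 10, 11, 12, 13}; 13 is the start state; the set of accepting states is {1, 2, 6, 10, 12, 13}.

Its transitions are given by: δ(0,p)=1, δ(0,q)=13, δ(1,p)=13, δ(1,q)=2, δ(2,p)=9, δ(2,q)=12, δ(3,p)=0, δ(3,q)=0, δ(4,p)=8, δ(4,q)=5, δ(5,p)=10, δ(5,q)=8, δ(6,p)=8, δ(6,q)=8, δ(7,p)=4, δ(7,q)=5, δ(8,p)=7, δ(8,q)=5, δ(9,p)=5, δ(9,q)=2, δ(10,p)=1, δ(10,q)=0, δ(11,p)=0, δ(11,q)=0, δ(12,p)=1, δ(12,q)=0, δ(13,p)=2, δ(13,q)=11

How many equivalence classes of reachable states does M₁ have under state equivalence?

First remove the unreachable states {3,6}; 12 states remain.
Start with accepting vs non-accepting: {1,2,10,12,13} | {0,4,5,7,8,9,11}.
On input p, block {1,2,10,12,13} splits into {1,10,12,13} and {2}.
Split {1,10,12,13} by δ(·,p) → {1,10,12} and {13}.
On input p, block {1,10,12} splits into {10,12} and {1}.
On input p, block {0,4,5,7,8,9,11} splits into {4,7,8,9,11} and {0} and {5}.
On input p, block {4,7,8,9,11} splits into {4,7,8} and {9} and {11}.
Stable partition: {10,12} | {4,7,8} | {2} | {13} | {1} | {0} | {5} | {9} | {11} — 9 equivalence classes.

9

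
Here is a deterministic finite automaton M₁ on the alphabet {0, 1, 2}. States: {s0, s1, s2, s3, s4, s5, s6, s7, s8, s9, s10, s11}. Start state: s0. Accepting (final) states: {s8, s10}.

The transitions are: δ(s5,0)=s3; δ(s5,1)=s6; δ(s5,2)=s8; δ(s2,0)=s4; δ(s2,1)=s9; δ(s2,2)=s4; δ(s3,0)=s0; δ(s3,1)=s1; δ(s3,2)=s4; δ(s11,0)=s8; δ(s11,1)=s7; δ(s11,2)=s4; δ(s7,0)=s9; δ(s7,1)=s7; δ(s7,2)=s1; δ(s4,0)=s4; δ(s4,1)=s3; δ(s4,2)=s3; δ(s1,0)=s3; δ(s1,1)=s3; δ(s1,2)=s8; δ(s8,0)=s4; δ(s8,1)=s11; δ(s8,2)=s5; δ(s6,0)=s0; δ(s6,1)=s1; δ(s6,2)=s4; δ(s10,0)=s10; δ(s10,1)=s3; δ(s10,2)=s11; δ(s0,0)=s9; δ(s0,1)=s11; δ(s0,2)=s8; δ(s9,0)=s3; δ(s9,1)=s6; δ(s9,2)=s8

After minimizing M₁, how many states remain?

First remove the unreachable states {s2,s10}; 10 states remain.
Start with accepting vs non-accepting: {s8} | {s0,s1,s3,s4,s5,s6,s7,s9,s11}.
On input 0, block {s0,s1,s3,s4,s5,s6,s7,s9,s11} splits into {s0,s1,s3,s4,s5,s6,s7,s9} and {s11}.
Split {s0,s1,s3,s4,s5,s6,s7,s9} by δ(·,1) → {s1,s3,s4,s5,s6,s7,s9} and {s0}.
Split {s1,s3,s4,s5,s6,s7,s9} by δ(·,0) → {s1,s4,s5,s7,s9} and {s3,s6}.
Refine {s1,s4,s5,s7,s9} on symbol 0: members go to different blocks, giving {s1,s5,s9} and {s4,s7}.
On input 0, block {s4,s7} splits into {s4} and {s7}.
Stable partition: {s8} | {s1,s5,s9} | {s11} | {s0} | {s3,s6} | {s4} | {s7} — 7 equivalence classes.

7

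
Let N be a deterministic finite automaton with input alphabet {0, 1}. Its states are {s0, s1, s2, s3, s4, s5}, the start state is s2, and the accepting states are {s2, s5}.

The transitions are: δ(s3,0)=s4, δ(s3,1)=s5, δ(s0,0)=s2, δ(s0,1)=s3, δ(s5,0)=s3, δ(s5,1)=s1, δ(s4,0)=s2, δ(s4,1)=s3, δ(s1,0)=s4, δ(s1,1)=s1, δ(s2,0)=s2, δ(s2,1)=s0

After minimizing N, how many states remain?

5

All states are reachable from the start state.
Initial partition by acceptance: {s2,s5} | {s0,s1,s3,s4}.
Split {s2,s5} by δ(·,0) → {s2} and {s5}.
Split {s0,s1,s3,s4} by δ(·,0) → {s0,s4} and {s1,s3}.
Refine {s1,s3} on symbol 1: members go to different blocks, giving {s1} and {s3}.
No further refinement is possible. Final partition (5 blocks): {s2} | {s0,s4} | {s5} | {s1} | {s3}.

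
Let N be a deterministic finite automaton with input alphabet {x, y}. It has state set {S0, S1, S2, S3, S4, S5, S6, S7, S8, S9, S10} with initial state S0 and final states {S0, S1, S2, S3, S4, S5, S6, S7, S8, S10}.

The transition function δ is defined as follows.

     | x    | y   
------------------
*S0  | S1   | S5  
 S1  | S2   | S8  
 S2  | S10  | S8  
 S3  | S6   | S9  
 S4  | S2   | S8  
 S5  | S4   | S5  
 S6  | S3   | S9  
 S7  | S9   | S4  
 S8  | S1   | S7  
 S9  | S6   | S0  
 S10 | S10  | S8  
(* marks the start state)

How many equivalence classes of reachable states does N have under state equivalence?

6

Every state is reachable, so we keep all 11.
P0 = {S0,S1,S2,S3,S4,S5,S6,S7,S8,S10} | {S9}.
Refine {S0,S1,S2,S3,S4,S5,S6,S7,S8,S10} on symbol x: members go to different blocks, giving {S0,S1,S2,S3,S4,S5,S6,S8,S10} and {S7}.
Refine {S0,S1,S2,S3,S4,S5,S6,S8,S10} on symbol y: members go to different blocks, giving {S0,S1,S2,S4,S5,S10} and {S3,S6} and {S8}.
On input y, block {S0,S1,S2,S4,S5,S10} splits into {S1,S2,S4,S10} and {S0,S5}.
The partition is now stable with 6 blocks: {S1,S2,S4,S10} | {S9} | {S7} | {S3,S6} | {S8} | {S0,S5}.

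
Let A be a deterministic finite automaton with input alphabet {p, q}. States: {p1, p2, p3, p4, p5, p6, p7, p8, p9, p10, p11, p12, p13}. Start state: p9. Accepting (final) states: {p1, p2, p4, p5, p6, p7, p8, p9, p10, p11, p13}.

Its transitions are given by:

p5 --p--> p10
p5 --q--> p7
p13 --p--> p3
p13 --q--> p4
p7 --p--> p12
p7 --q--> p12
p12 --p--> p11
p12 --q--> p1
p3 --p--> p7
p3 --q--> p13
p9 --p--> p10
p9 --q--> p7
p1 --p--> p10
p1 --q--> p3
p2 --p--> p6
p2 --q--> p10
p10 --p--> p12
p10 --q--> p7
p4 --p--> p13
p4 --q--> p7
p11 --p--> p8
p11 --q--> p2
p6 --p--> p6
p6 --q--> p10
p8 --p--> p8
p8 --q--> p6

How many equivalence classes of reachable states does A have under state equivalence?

10

States {p5} cannot be reached from the start state, so discard them.
P0 = {p1,p2,p4,p6,p7,p8,p9,p10,p11,p13} | {p3,p12}.
Refine {p1,p2,p4,p6,p7,p8,p9,p10,p11,p13} on symbol p: members go to different blocks, giving {p1,p2,p4,p6,p8,p9,p11} and {p7,p10,p13}.
Refine {p1,p2,p4,p6,p8,p9,p11} on symbol p: members go to different blocks, giving {p2,p6,p8,p11} and {p1,p4,p9}.
Refine {p2,p6,p8,p11} on symbol q: members go to different blocks, giving {p2,p6} and {p8,p11}.
On input p, block {p3,p12} splits into {p3} and {p12}.
Refine {p7,p10,p13} on symbol p: members go to different blocks, giving {p7,p10} and {p13}.
On input q, block {p7,p10} splits into {p7} and {p10}.
Split {p1,p4,p9} by δ(·,p) → {p1,p9} and {p4}.
Refine {p1,p9} on symbol q: members go to different blocks, giving {p1} and {p9}.
Stable partition: {p2,p6} | {p3} | {p7} | {p1} | {p8,p11} | {p12} | {p13} | {p10} | {p4} | {p9} — 10 equivalence classes.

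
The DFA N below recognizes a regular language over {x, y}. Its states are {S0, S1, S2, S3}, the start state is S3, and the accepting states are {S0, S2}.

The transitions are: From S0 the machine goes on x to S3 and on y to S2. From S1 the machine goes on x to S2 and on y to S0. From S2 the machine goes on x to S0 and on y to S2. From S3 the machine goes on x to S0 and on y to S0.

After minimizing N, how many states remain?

First remove the unreachable states {S1}; 3 states remain.
P0 = {S0,S2} | {S3}.
Split {S0,S2} by δ(·,x) → {S0} and {S2}.
Stable partition: {S0} | {S3} | {S2} — 3 equivalence classes.

3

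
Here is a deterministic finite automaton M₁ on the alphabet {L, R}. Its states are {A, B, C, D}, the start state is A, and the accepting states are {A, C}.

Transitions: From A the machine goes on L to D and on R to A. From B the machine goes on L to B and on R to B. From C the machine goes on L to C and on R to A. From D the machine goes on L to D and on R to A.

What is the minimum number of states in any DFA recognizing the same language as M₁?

States {B,C} cannot be reached from the start state, so discard them.
Start with accepting vs non-accepting: {A} | {D}.
Stable partition: {A} | {D} — 2 equivalence classes.

2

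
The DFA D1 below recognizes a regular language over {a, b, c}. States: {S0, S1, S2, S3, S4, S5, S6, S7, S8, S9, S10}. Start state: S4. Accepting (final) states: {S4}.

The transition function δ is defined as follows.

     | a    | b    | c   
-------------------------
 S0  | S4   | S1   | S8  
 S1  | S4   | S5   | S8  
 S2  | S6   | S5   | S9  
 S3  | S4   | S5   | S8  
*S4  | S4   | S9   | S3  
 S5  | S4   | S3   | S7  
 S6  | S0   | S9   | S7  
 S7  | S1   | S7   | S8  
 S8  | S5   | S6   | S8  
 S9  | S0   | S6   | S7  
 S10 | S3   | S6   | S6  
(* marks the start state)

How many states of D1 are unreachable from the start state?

2

No path from S4 leads to S2, S10; the other 9 states are all reachable.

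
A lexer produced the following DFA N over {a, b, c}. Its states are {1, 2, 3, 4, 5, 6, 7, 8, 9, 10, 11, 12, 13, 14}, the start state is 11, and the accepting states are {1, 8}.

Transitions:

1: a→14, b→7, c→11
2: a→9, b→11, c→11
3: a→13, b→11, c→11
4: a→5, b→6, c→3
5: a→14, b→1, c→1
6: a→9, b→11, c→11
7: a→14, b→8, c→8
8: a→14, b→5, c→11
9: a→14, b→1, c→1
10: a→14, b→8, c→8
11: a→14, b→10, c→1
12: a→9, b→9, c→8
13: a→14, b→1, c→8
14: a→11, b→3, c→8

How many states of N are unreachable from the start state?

5

No path from 11 leads to 2, 4, 6, 9, 12; the other 9 states are all reachable.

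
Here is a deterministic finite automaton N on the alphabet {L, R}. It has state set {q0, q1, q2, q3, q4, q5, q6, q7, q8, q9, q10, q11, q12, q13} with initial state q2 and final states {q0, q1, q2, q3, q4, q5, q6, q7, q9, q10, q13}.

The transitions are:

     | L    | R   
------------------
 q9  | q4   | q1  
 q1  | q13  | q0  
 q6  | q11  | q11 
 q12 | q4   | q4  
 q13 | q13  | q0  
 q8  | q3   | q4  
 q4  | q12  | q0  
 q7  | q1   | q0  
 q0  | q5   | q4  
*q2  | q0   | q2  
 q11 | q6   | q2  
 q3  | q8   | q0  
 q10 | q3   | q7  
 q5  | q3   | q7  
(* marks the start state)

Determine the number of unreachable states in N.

4

No path from q2 leads to q6, q9, q10, q11; the other 10 states are all reachable.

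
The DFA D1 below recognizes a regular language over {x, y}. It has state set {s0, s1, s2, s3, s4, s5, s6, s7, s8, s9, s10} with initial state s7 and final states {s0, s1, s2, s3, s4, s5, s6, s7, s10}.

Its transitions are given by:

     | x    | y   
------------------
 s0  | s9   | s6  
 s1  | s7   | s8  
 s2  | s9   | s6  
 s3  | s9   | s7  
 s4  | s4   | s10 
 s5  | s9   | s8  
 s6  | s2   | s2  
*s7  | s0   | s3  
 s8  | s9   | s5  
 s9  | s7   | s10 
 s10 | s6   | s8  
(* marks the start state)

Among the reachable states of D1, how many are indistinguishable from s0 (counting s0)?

3

First remove the unreachable states {s1,s4}; 9 states remain.
Initial partition by acceptance: {s0,s2,s3,s5,s6,s7,s10} | {s8,s9}.
On input x, block {s0,s2,s3,s5,s6,s7,s10} splits into {s0,s2,s3,s5} and {s6,s7,s10}.
Split {s0,s2,s3,s5} by δ(·,y) → {s0,s2,s3} and {s5}.
On input x, block {s8,s9} splits into {s8} and {s9}.
Refine {s6,s7,s10} on symbol x: members go to different blocks, giving {s6,s7} and {s10}.
No further refinement is possible. Final partition (6 blocks): {s0,s2,s3} | {s8} | {s6,s7} | {s5} | {s9} | {s10}.
The equivalence class containing s0 is {s0,s2,s3}, of size 3.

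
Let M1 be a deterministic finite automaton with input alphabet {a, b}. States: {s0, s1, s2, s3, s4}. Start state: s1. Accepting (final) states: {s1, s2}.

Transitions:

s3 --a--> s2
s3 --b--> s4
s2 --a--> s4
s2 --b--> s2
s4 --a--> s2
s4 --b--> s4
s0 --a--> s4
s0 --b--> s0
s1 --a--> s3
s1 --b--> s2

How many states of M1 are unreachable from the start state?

1

Starting at s1 and following transitions, the reachable set is {s1, s2, s3, s4}. That leaves s0 unreachable — 1 in total.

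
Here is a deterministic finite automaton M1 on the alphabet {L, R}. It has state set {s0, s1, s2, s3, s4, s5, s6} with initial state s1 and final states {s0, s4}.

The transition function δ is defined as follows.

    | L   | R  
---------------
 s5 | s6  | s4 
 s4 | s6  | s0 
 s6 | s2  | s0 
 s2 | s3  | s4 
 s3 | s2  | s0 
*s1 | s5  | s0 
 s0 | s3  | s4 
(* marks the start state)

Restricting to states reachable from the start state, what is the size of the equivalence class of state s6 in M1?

5

Start with accepting vs non-accepting: {s0,s4} | {s1,s2,s3,s5,s6}.
No further refinement is possible. Final partition (2 blocks): {s0,s4} | {s1,s2,s3,s5,s6}.
The equivalence class containing s6 is {s1,s2,s3,s5,s6}, of size 5.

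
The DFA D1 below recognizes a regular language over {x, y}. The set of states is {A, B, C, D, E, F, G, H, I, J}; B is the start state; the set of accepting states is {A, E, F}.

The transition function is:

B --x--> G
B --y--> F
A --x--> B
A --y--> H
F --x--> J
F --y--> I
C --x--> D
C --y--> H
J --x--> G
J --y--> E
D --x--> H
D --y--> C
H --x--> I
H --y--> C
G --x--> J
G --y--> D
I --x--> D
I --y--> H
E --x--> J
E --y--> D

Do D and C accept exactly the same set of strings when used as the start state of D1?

Reachable states from the start: {B,C,D,E,F,G,H,I,J}. Unreachable: {A} — drop them.
Initial partition by acceptance: {E,F} | {B,C,D,G,H,I,J}.
Split {B,C,D,G,H,I,J} by δ(·,y) → {C,D,G,H,I} and {B,J}.
Refine {C,D,G,H,I} on symbol x: members go to different blocks, giving {C,D,H,I} and {G}.
No further refinement is possible. Final partition (4 blocks): {E,F} | {C,D,H,I} | {B,J} | {G}.
D and C lie in the same block of the stable partition, so they are equivalent — no string distinguishes them.

Yes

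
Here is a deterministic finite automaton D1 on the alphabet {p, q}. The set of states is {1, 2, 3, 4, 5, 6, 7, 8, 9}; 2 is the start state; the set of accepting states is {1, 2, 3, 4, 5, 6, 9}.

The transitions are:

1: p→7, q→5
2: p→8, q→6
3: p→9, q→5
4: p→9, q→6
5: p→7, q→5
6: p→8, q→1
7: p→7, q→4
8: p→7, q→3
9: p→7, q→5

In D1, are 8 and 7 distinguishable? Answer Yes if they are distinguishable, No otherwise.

No

Every state is reachable, so we keep all 9.
Start with accepting vs non-accepting: {1,2,3,4,5,6,9} | {7,8}.
Split {1,2,3,4,5,6,9} by δ(·,p) → {1,2,5,6,9} and {3,4}.
No further refinement is possible. Final partition (3 blocks): {1,2,5,6,9} | {7,8} | {3,4}.
8 and 7 lie in the same block of the stable partition, so they are equivalent — no string distinguishes them.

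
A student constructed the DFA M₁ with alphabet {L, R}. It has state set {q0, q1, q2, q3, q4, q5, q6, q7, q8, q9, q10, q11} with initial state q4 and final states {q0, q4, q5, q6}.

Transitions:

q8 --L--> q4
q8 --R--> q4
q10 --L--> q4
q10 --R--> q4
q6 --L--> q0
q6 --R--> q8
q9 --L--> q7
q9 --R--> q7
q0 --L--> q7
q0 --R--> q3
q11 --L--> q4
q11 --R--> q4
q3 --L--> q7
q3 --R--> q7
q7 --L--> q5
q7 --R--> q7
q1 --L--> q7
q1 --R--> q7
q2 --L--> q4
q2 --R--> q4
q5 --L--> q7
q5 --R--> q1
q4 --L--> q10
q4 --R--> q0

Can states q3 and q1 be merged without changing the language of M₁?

States {q2,q6,q8,q9,q11} cannot be reached from the start state, so discard them.
P0 = {q0,q4,q5} | {q1,q3,q7,q10}.
Split {q0,q4,q5} by δ(·,R) → {q0,q5} and {q4}.
Refine {q1,q3,q7,q10} on symbol L: members go to different blocks, giving {q1,q3} and {q7} and {q10}.
Stable partition: {q0,q5} | {q1,q3} | {q4} | {q7} | {q10} — 5 equivalence classes.
q3 and q1 lie in the same block of the stable partition, so they are equivalent — no string distinguishes them.

Yes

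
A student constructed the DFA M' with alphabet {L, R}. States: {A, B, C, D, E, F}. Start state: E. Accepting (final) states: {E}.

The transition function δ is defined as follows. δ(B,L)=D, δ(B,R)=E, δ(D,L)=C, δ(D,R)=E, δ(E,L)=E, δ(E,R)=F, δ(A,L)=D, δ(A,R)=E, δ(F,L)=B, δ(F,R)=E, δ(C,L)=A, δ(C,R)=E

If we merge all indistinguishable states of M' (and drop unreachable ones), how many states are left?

2

Start with accepting vs non-accepting: {E} | {A,B,C,D,F}.
No further refinement is possible. Final partition (2 blocks): {E} | {A,B,C,D,F}.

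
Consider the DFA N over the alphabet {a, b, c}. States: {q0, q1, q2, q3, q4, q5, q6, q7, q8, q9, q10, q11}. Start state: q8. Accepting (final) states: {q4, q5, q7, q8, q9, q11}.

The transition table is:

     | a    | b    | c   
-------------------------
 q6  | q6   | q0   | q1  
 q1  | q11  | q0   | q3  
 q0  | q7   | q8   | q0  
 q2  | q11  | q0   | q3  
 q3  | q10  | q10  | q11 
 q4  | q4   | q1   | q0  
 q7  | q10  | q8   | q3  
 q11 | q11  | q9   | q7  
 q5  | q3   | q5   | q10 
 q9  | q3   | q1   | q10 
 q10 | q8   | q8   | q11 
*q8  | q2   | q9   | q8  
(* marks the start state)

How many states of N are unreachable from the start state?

No path from q8 leads to q4, q5, q6; the other 9 states are all reachable.

3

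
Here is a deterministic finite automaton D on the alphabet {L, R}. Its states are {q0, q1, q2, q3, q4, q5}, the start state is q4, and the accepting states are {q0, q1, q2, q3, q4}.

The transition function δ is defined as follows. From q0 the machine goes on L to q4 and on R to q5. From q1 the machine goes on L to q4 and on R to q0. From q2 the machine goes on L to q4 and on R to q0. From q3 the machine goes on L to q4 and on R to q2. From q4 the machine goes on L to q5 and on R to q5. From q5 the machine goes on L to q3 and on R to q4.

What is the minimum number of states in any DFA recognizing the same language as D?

5

Reachable states from the start: {q0,q2,q3,q4,q5}. Unreachable: {q1} — drop them.
P0 = {q0,q2,q3,q4} | {q5}.
Split {q0,q2,q3,q4} by δ(·,L) → {q0,q2,q3} and {q4}.
Split {q0,q2,q3} by δ(·,R) → {q2,q3} and {q0}.
On input R, block {q2,q3} splits into {q2} and {q3}.
No further refinement is possible. Final partition (5 blocks): {q2} | {q5} | {q4} | {q0} | {q3}.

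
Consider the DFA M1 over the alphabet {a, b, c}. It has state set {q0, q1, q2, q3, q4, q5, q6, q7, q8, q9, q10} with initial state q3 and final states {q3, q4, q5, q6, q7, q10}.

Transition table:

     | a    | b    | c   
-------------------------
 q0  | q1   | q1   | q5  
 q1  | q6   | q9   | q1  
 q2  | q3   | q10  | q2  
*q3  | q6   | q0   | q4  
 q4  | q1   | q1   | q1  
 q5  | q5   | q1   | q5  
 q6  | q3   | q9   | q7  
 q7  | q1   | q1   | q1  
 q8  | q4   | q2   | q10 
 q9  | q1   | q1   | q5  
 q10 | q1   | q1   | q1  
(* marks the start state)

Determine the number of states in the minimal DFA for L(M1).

States {q2,q8,q10} cannot be reached from the start state, so discard them.
Start with accepting vs non-accepting: {q3,q4,q5,q6,q7} | {q0,q1,q9}.
Split {q3,q4,q5,q6,q7} by δ(·,a) → {q3,q5,q6} and {q4,q7}.
Split {q3,q5,q6} by δ(·,c) → {q3,q6} and {q5}.
Refine {q0,q1,q9} on symbol a: members go to different blocks, giving {q0,q9} and {q1}.
The partition is now stable with 5 blocks: {q3,q6} | {q0,q9} | {q4,q7} | {q5} | {q1}.

5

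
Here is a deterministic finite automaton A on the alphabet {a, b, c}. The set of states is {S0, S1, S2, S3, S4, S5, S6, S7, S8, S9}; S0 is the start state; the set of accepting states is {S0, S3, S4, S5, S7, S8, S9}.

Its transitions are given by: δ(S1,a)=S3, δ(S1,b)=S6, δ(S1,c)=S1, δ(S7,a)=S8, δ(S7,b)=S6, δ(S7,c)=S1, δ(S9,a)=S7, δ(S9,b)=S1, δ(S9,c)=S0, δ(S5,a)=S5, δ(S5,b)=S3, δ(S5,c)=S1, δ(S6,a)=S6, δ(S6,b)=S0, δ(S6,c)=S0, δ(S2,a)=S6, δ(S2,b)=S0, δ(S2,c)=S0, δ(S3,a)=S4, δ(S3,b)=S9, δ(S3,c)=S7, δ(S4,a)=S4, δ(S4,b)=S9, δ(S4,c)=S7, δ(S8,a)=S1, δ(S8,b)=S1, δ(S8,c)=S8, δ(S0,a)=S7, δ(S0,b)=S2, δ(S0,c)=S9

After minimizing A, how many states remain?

7

Reachable states from the start: {S0,S1,S2,S3,S4,S6,S7,S8,S9}. Unreachable: {S5} — drop them.
Initial partition by acceptance: {S0,S3,S4,S7,S8,S9} | {S1,S2,S6}.
Split {S0,S3,S4,S7,S8,S9} by δ(·,a) → {S0,S3,S4,S7,S9} and {S8}.
On input a, block {S0,S3,S4,S7,S9} splits into {S0,S3,S4,S9} and {S7}.
On input a, block {S0,S3,S4,S9} splits into {S0,S9} and {S3,S4}.
On input a, block {S1,S2,S6} splits into {S2,S6} and {S1}.
Refine {S0,S9} on symbol b: members go to different blocks, giving {S0} and {S9}.
No further refinement is possible. Final partition (7 blocks): {S0} | {S2,S6} | {S8} | {S7} | {S3,S4} | {S1} | {S9}.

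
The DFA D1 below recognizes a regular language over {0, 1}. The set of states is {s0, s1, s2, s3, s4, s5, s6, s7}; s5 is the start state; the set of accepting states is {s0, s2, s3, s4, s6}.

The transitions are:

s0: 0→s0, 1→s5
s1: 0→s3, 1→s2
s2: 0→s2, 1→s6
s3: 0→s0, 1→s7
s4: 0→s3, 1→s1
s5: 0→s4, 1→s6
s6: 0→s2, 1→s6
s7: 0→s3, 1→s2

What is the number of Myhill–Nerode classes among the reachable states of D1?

3

All states are reachable from the start state.
P0 = {s0,s2,s3,s4,s6} | {s1,s5,s7}.
On input 1, block {s0,s2,s3,s4,s6} splits into {s0,s3,s4} and {s2,s6}.
Stable partition: {s0,s3,s4} | {s1,s5,s7} | {s2,s6} — 3 equivalence classes.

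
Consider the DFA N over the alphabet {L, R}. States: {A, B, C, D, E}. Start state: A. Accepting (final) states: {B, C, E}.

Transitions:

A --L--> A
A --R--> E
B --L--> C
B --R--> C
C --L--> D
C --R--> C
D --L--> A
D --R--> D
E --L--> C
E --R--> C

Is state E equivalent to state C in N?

First remove the unreachable states {B}; 4 states remain.
P0 = {C,E} | {A,D}.
Split {C,E} by δ(·,L) → {C} and {E}.
Refine {A,D} on symbol R: members go to different blocks, giving {A} and {D}.
The partition is now stable with 4 blocks: {C} | {A} | {E} | {D}.
E and C end up in different blocks, so they are distinguishable. For instance, the string 'L' is accepted from only E.

No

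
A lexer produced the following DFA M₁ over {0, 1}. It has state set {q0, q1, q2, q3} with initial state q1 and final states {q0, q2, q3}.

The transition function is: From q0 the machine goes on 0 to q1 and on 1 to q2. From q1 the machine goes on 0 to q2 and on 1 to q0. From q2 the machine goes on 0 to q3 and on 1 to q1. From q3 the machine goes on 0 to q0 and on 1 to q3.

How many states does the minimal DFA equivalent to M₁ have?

4

Initial partition by acceptance: {q0,q2,q3} | {q1}.
Split {q0,q2,q3} by δ(·,0) → {q2,q3} and {q0}.
Refine {q2,q3} on symbol 0: members go to different blocks, giving {q2} and {q3}.
Stable partition: {q2} | {q1} | {q0} | {q3} — 4 equivalence classes.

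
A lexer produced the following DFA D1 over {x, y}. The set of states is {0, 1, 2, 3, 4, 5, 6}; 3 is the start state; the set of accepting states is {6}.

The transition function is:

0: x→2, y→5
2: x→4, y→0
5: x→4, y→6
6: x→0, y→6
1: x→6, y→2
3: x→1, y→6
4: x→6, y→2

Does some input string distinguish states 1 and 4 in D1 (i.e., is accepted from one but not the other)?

No

Every state is reachable, so we keep all 7.
Start with accepting vs non-accepting: {6} | {0,1,2,3,4,5}.
Split {0,1,2,3,4,5} by δ(·,x) → {0,2,3,5} and {1,4}.
Refine {0,2,3,5} on symbol x: members go to different blocks, giving {2,3,5} and {0}.
Refine {2,3,5} on symbol y: members go to different blocks, giving {3,5} and {2}.
Stable partition: {6} | {3,5} | {1,4} | {0} | {2} — 5 equivalence classes.
1 and 4 lie in the same block of the stable partition, so they are equivalent — no string distinguishes them.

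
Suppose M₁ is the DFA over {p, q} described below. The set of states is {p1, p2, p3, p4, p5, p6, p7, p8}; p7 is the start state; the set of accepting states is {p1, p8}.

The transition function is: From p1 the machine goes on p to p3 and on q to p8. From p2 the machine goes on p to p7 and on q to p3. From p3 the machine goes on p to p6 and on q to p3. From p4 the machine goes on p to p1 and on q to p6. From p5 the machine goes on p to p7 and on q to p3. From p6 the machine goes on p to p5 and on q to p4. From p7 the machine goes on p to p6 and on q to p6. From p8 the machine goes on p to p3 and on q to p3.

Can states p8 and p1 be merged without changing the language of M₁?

No

Reachable states from the start: {p1,p3,p4,p5,p6,p7,p8}. Unreachable: {p2} — drop them.
Start with accepting vs non-accepting: {p1,p8} | {p3,p4,p5,p6,p7}.
On input q, block {p1,p8} splits into {p1} and {p8}.
On input p, block {p3,p4,p5,p6,p7} splits into {p3,p5,p6,p7} and {p4}.
Split {p3,p5,p6,p7} by δ(·,q) → {p3,p5,p7} and {p6}.
On input p, block {p3,p5,p7} splits into {p3,p7} and {p5}.
Split {p3,p7} by δ(·,q) → {p3} and {p7}.
Stable partition: {p1} | {p3} | {p8} | {p4} | {p6} | {p5} | {p7} — 7 equivalence classes.
p8 and p1 end up in different blocks, so they are distinguishable. For instance, the string 'q' is accepted from only p1.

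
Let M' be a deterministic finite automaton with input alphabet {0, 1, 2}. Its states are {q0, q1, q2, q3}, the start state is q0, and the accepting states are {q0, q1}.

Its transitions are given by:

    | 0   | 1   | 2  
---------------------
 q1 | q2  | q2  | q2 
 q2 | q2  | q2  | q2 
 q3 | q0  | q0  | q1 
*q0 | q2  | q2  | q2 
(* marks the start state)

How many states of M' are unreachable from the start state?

Starting at q0 and following transitions, the reachable set is {q0, q2}. That leaves q1, q3 unreachable — 2 in total.

2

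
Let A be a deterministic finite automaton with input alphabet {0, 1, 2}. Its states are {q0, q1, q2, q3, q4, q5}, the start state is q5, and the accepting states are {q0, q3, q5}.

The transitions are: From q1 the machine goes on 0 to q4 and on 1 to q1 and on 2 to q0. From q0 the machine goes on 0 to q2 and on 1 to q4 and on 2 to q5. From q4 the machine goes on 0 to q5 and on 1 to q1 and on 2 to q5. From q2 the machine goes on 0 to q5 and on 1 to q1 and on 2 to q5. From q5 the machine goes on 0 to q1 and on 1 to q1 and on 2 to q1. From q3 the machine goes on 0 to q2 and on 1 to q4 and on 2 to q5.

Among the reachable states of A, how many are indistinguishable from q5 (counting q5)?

1

States {q3} cannot be reached from the start state, so discard them.
Start with accepting vs non-accepting: {q0,q5} | {q1,q2,q4}.
Refine {q0,q5} on symbol 2: members go to different blocks, giving {q0} and {q5}.
Split {q1,q2,q4} by δ(·,0) → {q2,q4} and {q1}.
The partition is now stable with 4 blocks: {q0} | {q2,q4} | {q5} | {q1}.
The equivalence class containing q5 is {q5}, of size 1.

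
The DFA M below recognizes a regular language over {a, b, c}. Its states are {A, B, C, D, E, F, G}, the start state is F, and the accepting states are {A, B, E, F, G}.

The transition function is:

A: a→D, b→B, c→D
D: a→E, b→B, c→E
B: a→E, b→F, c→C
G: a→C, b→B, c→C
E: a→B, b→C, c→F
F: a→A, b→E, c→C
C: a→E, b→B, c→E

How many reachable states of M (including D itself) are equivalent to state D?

2

Reachable states from the start: {A,B,C,D,E,F}. Unreachable: {G} — drop them.
Start with accepting vs non-accepting: {A,B,E,F} | {C,D}.
Split {A,B,E,F} by δ(·,a) → {B,E,F} and {A}.
Refine {B,E,F} on symbol a: members go to different blocks, giving {B,E} and {F}.
On input b, block {B,E} splits into {B} and {E}.
Stable partition: {B} | {C,D} | {A} | {F} | {E} — 5 equivalence classes.
State D belongs to the block {C,D}, which has 2 states.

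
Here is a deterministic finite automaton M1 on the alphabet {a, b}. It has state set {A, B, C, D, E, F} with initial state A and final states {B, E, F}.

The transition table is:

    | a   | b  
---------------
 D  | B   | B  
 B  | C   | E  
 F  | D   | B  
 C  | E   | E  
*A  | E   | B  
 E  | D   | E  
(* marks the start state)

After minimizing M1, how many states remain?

Reachable states from the start: {A,B,C,D,E}. Unreachable: {F} — drop them.
P0 = {B,E} | {A,C,D}.
No further refinement is possible. Final partition (2 blocks): {B,E} | {A,C,D}.

2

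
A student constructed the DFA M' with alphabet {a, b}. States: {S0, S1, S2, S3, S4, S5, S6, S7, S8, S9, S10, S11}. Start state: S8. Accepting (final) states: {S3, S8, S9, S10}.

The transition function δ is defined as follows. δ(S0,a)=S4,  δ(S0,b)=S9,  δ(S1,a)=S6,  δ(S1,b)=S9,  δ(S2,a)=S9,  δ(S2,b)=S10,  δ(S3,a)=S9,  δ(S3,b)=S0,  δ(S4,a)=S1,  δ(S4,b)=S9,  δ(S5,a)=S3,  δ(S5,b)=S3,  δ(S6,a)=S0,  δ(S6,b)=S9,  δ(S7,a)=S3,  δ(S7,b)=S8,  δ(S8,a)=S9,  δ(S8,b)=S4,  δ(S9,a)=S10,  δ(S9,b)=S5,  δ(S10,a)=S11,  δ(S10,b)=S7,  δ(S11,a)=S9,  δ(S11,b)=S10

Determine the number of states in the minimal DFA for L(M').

6

States {S2} cannot be reached from the start state, so discard them.
Start with accepting vs non-accepting: {S3,S8,S9,S10} | {S0,S1,S4,S5,S6,S7,S11}.
Refine {S3,S8,S9,S10} on symbol a: members go to different blocks, giving {S3,S8,S9} and {S10}.
On input a, block {S3,S8,S9} splits into {S3,S8} and {S9}.
Split {S0,S1,S4,S5,S6,S7,S11} by δ(·,a) → {S0,S1,S4,S6} and {S5,S7} and {S11}.
No further refinement is possible. Final partition (6 blocks): {S3,S8} | {S0,S1,S4,S6} | {S10} | {S9} | {S5,S7} | {S11}.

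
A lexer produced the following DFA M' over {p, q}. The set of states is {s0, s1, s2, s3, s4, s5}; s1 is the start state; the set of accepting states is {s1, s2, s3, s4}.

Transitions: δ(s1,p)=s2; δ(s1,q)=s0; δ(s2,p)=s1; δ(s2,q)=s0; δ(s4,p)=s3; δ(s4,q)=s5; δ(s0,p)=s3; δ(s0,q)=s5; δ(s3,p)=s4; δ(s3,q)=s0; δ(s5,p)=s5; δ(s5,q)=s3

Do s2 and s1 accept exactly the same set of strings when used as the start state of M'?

Yes

Start with accepting vs non-accepting: {s1,s2,s3,s4} | {s0,s5}.
On input p, block {s0,s5} splits into {s0} and {s5}.
Split {s1,s2,s3,s4} by δ(·,q) → {s1,s2,s3} and {s4}.
Split {s1,s2,s3} by δ(·,p) → {s1,s2} and {s3}.
Stable partition: {s1,s2} | {s0} | {s5} | {s4} | {s3} — 5 equivalence classes.
s2 and s1 lie in the same block of the stable partition, so they are equivalent — no string distinguishes them.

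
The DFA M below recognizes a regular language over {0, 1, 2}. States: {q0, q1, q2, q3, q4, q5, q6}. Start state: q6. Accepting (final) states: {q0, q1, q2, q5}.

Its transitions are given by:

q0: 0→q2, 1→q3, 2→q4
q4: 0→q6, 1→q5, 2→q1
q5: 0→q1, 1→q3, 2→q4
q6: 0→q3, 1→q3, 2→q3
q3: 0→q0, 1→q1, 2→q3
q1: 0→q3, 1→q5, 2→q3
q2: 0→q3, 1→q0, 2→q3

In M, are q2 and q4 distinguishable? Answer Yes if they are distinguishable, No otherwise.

Yes

Every state is reachable, so we keep all 7.
P0 = {q0,q1,q2,q5} | {q3,q4,q6}.
Refine {q0,q1,q2,q5} on symbol 0: members go to different blocks, giving {q0,q5} and {q1,q2}.
Split {q3,q4,q6} by δ(·,0) → {q4,q6} and {q3}.
On input 0, block {q4,q6} splits into {q4} and {q6}.
Stable partition: {q0,q5} | {q4} | {q1,q2} | {q3} | {q6} — 5 equivalence classes.
q2 and q4 end up in different blocks, so they are distinguishable. For instance, the string 'ε' is accepted from only q2.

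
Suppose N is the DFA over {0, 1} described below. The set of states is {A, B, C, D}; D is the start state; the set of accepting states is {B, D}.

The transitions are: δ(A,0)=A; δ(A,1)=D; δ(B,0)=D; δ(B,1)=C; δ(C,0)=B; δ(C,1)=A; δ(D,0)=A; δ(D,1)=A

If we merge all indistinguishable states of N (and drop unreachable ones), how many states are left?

States {B,C} cannot be reached from the start state, so discard them.
Initial partition by acceptance: {D} | {A}.
No further refinement is possible. Final partition (2 blocks): {D} | {A}.

2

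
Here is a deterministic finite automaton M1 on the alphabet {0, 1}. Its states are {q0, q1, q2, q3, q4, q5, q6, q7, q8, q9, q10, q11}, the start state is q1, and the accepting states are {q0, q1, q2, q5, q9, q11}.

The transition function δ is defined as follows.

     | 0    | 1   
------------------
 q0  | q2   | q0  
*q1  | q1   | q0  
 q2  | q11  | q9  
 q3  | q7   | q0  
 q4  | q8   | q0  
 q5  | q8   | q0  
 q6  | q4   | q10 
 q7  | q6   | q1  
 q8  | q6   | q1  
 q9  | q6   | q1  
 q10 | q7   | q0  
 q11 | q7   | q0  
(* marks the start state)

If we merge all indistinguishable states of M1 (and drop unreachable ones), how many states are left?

8

Reachable states from the start: {q0,q1,q2,q4,q6,q7,q8,q9,q10,q11}. Unreachable: {q3,q5} — drop them.
Initial partition by acceptance: {q0,q1,q2,q9,q11} | {q4,q6,q7,q8,q10}.
Split {q0,q1,q2,q9,q11} by δ(·,0) → {q0,q1,q2} and {q9,q11}.
Refine {q0,q1,q2} on symbol 0: members go to different blocks, giving {q0,q1} and {q2}.
On input 0, block {q0,q1} splits into {q0} and {q1}.
On input 1, block {q4,q6,q7,q8,q10} splits into {q4,q10} and {q7,q8} and {q6}.
On input 0, block {q9,q11} splits into {q9} and {q11}.
The partition is now stable with 8 blocks: {q0} | {q4,q10} | {q9} | {q2} | {q1} | {q7,q8} | {q6} | {q11}.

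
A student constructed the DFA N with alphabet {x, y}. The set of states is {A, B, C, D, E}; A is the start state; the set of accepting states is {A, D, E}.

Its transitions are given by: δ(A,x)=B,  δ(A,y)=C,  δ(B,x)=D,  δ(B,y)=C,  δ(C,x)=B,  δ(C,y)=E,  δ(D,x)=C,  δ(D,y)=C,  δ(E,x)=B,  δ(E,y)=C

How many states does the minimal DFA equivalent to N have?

4

P0 = {A,D,E} | {B,C}.
On input x, block {B,C} splits into {B} and {C}.
Refine {A,D,E} on symbol x: members go to different blocks, giving {A,E} and {D}.
The partition is now stable with 4 blocks: {A,E} | {B} | {C} | {D}.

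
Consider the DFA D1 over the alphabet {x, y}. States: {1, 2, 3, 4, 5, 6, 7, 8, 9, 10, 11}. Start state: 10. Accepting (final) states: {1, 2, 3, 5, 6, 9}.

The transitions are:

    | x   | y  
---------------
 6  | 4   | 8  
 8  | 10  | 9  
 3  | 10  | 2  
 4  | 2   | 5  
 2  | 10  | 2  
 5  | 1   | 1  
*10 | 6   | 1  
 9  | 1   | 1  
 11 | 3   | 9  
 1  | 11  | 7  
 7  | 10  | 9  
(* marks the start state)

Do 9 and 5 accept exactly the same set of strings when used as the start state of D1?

Yes

P0 = {1,2,3,5,6,9} | {4,7,8,10,11}.
Split {1,2,3,5,6,9} by δ(·,x) → {1,2,3,6} and {5,9}.
On input y, block {1,2,3,6} splits into {1,6} and {2,3}.
Refine {4,7,8,10,11} on symbol x: members go to different blocks, giving {4,11} and {7,8} and {10}.
No further refinement is possible. Final partition (6 blocks): {1,6} | {4,11} | {5,9} | {2,3} | {7,8} | {10}.
9 and 5 lie in the same block of the stable partition, so they are equivalent — no string distinguishes them.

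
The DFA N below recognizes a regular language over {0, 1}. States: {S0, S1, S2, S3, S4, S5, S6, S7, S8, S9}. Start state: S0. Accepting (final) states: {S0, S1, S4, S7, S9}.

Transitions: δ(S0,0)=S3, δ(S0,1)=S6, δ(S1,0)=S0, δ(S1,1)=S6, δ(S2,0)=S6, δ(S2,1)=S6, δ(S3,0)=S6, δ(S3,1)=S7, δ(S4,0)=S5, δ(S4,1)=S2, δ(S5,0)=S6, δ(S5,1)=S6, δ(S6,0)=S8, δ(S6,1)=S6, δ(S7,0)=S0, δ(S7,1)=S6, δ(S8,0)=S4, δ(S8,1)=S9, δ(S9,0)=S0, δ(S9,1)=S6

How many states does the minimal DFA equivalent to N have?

Reachable states from the start: {S0,S2,S3,S4,S5,S6,S7,S8,S9}. Unreachable: {S1} — drop them.
Initial partition by acceptance: {S0,S4,S7,S9} | {S2,S3,S5,S6,S8}.
On input 0, block {S0,S4,S7,S9} splits into {S0,S4} and {S7,S9}.
On input 0, block {S2,S3,S5,S6,S8} splits into {S2,S3,S5,S6} and {S8}.
Split {S2,S3,S5,S6} by δ(·,0) → {S2,S3,S5} and {S6}.
On input 1, block {S0,S4} splits into {S0} and {S4}.
Refine {S2,S3,S5} on symbol 1: members go to different blocks, giving {S2,S5} and {S3}.
Stable partition: {S0} | {S2,S5} | {S7,S9} | {S8} | {S6} | {S4} | {S3} — 7 equivalence classes.

7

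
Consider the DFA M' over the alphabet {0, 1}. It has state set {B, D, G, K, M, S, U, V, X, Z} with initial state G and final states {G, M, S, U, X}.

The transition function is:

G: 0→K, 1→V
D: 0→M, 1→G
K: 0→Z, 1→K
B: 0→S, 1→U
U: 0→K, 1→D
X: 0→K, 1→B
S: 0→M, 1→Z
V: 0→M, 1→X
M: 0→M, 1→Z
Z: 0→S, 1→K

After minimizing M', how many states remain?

All states are reachable from the start state.
Initial partition by acceptance: {G,M,S,U,X} | {B,D,K,V,Z}.
Refine {G,M,S,U,X} on symbol 0: members go to different blocks, giving {G,U,X} and {M,S}.
On input 0, block {B,D,K,V,Z} splits into {B,D,V,Z} and {K}.
On input 1, block {B,D,V,Z} splits into {B,D,V} and {Z}.
Stable partition: {G,U,X} | {B,D,V} | {M,S} | {K} | {Z} — 5 equivalence classes.

5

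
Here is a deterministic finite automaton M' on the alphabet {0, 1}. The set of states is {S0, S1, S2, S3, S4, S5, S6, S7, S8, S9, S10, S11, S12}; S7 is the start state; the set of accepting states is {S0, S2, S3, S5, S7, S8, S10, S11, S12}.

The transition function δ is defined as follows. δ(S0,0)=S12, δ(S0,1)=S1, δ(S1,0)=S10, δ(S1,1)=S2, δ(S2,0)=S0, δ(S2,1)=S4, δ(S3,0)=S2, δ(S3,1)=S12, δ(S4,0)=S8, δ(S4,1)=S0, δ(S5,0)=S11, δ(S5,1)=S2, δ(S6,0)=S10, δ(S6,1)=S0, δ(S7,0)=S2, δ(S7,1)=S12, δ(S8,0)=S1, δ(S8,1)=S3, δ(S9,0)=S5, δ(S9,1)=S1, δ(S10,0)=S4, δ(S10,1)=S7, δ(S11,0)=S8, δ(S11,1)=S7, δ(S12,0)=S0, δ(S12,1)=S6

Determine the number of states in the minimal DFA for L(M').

States {S5,S9,S11} cannot be reached from the start state, so discard them.
P0 = {S0,S2,S3,S7,S8,S10,S12} | {S1,S4,S6}.
Refine {S0,S2,S3,S7,S8,S10,S12} on symbol 0: members go to different blocks, giving {S0,S2,S3,S7,S12} and {S8,S10}.
On input 1, block {S0,S2,S3,S7,S12} splits into {S0,S2,S12} and {S3,S7}.
No further refinement is possible. Final partition (4 blocks): {S0,S2,S12} | {S1,S4,S6} | {S8,S10} | {S3,S7}.

4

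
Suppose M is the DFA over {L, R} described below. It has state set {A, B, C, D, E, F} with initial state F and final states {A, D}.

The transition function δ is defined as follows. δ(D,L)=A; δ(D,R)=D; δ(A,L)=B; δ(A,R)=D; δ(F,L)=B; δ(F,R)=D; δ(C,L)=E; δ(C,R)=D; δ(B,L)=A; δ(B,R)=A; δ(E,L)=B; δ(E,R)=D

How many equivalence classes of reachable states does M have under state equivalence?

First remove the unreachable states {C,E}; 4 states remain.
Initial partition by acceptance: {A,D} | {B,F}.
Refine {A,D} on symbol L: members go to different blocks, giving {A} and {D}.
Refine {B,F} on symbol L: members go to different blocks, giving {B} and {F}.
No further refinement is possible. Final partition (4 blocks): {A} | {B} | {D} | {F}.

4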